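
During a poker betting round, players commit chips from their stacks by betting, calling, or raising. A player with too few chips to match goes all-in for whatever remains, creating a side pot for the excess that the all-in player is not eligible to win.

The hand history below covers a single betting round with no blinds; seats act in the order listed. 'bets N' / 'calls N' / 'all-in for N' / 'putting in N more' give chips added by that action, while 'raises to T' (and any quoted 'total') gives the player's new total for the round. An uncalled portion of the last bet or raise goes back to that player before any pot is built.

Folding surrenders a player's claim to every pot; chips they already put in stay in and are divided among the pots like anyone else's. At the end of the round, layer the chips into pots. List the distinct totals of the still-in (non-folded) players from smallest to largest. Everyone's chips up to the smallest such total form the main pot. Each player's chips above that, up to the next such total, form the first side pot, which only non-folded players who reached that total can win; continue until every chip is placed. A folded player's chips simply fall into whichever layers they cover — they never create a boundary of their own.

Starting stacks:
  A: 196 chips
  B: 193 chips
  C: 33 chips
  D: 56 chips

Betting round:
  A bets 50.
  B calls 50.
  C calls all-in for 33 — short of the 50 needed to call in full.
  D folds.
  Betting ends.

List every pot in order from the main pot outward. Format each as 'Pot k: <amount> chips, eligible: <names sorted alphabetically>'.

Contributions: A=50, B=50, C=33
Folded: D
Pot levels (distinct totals of non-folded players): 33, 50
Layer 1-33: 33 each from A, B, C = 33*3 = 99 chips; eligible A, B, C
Layer 34-50: 17 each from A, B = 17*2 = 34 chips; eligible A, B

Pot 1: 99 chips, eligible: A, B, C
Pot 2: 34 chips, eligible: A, B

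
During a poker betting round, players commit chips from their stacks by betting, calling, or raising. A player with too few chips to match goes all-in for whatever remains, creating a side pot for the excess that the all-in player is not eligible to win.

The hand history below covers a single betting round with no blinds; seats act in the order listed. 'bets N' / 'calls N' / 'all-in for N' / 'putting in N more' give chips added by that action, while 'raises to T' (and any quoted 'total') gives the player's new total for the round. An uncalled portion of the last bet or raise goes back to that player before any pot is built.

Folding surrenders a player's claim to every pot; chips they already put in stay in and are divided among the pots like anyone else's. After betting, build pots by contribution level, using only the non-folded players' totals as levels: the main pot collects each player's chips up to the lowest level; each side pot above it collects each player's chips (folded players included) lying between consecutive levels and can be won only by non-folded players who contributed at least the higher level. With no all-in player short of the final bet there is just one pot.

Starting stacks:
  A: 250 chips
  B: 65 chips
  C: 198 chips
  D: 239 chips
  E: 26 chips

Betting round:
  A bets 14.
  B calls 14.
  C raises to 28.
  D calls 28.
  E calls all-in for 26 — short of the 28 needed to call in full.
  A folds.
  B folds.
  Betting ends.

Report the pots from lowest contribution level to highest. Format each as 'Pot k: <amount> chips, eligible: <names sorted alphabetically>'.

Contributions: A=14, B=14, C=28, D=28, E=26
Folded: A, B
Pot levels (distinct totals of non-folded players): 26, 28
Layer 1-26: A 14 + B 14 + C 26 + D 26 + E 26 = 106 chips; eligible C, D, E
Layer 27-28: 2 each from C, D = 2*2 = 4 chips; eligible C, D

Pot 1: 106 chips, eligible: C, D, E
Pot 2: 4 chips, eligible: C, D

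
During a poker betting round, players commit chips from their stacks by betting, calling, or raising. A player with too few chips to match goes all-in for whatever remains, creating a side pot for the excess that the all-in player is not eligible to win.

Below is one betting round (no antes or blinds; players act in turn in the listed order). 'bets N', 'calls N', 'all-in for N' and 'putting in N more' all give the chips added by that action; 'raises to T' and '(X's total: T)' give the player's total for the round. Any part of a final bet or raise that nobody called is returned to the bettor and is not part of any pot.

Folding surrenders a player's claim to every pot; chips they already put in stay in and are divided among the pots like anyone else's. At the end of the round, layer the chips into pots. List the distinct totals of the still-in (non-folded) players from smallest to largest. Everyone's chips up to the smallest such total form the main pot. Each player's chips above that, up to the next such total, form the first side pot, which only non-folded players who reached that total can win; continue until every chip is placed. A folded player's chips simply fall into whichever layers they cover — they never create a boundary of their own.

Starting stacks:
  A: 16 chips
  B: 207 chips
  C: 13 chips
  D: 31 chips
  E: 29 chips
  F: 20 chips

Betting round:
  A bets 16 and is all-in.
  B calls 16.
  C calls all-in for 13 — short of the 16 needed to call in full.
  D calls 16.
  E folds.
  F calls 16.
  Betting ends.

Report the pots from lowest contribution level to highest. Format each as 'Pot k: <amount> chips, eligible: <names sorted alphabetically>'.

Contributions: A=16, B=16, C=13, D=16, F=16
Folded: E
Pot levels (distinct totals of non-folded players): 13, 16
Layer 1-13: 13 each from A, B, C, D, F = 13*5 = 65 chips; eligible A, B, C, D, F
Layer 14-16: 3 each from A, B, D, F = 3*4 = 12 chips; eligible A, B, D, F

Pot 1: 65 chips, eligible: A, B, C, D, F
Pot 2: 12 chips, eligible: A, B, D, F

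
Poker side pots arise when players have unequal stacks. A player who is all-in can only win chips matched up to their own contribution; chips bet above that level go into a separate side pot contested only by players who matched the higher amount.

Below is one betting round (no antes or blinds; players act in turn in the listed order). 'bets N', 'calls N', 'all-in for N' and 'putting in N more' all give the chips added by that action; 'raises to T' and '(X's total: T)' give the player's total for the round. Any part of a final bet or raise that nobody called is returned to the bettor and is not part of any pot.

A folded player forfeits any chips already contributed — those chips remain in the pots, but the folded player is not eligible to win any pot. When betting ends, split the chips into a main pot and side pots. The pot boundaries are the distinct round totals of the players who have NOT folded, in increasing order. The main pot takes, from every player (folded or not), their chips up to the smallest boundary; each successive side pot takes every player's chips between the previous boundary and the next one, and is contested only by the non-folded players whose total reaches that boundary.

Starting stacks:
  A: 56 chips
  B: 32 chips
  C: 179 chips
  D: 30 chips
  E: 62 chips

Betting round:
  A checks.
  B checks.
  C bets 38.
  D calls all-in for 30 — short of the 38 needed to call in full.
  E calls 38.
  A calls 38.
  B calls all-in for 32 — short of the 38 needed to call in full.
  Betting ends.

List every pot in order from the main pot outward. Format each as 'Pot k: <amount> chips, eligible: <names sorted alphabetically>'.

Pot 1: 150 chips, eligible: A, B, C, D, E
Pot 2: 8 chips, eligible: A, B, C, E
Pot 3: 18 chips, eligible: A, C, E

Derivation:
Contributions: A=38, B=32, C=38, D=30, E=38
Pot levels (distinct totals of non-folded players): 30, 32, 38
Layer 1-30: 30 each from A, B, C, D, E = 30*5 = 150 chips; eligible A, B, C, D, E
Layer 31-32: 2 each from A, B, C, E = 2*4 = 8 chips; eligible A, B, C, E
Layer 33-38: 6 each from A, C, E = 6*3 = 18 chips; eligible A, C, E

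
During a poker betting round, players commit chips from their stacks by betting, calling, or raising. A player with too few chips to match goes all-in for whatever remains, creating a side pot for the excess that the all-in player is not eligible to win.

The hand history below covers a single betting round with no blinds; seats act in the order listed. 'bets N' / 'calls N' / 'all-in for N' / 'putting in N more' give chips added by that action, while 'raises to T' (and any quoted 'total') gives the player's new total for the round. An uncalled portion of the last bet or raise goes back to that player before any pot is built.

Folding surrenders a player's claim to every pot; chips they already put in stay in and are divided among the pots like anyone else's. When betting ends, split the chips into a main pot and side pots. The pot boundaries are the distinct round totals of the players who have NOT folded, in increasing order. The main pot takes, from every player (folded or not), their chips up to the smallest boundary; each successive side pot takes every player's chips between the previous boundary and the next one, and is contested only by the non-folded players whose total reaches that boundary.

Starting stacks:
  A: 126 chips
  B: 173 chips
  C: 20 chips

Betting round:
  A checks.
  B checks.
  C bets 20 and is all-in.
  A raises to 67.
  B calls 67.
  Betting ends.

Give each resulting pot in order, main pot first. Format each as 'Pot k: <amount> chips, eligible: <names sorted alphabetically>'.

Pot 1: 60 chips, eligible: A, B, C
Pot 2: 94 chips, eligible: A, B

Derivation:
Contributions: A=67, B=67, C=20
Pot levels (distinct totals of non-folded players): 20, 67
Layer 1-20: 20 each from A, B, C = 20*3 = 60 chips; eligible A, B, C
Layer 21-67: 47 each from A, B = 47*2 = 94 chips; eligible A, B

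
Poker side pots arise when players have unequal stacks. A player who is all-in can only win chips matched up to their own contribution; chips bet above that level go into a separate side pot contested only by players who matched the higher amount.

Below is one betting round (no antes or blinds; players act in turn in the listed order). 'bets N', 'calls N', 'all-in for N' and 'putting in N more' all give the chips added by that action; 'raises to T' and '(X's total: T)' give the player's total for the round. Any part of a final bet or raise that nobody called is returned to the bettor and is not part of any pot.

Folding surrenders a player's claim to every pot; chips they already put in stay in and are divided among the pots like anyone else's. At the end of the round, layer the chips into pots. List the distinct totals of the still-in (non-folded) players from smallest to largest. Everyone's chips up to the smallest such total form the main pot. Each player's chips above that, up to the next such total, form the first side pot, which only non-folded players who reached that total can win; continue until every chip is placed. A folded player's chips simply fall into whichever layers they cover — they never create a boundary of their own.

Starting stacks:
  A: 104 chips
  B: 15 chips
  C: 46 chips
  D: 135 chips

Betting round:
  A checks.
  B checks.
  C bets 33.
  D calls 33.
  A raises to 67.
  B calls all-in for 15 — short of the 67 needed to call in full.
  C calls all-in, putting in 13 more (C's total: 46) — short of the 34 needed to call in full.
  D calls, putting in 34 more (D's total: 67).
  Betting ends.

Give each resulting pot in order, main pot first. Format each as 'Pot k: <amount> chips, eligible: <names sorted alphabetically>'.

Pot 1: 60 chips, eligible: A, B, C, D
Pot 2: 93 chips, eligible: A, C, D
Pot 3: 42 chips, eligible: A, D

Derivation:
Contributions: A=67, B=15, C=46, D=67
Pot levels (distinct totals of non-folded players): 15, 46, 67
Layer 1-15: 15 each from A, B, C, D = 15*4 = 60 chips; eligible A, B, C, D
Layer 16-46: 31 each from A, C, D = 31*3 = 93 chips; eligible A, C, D
Layer 47-67: 21 each from A, D = 21*2 = 42 chips; eligible A, D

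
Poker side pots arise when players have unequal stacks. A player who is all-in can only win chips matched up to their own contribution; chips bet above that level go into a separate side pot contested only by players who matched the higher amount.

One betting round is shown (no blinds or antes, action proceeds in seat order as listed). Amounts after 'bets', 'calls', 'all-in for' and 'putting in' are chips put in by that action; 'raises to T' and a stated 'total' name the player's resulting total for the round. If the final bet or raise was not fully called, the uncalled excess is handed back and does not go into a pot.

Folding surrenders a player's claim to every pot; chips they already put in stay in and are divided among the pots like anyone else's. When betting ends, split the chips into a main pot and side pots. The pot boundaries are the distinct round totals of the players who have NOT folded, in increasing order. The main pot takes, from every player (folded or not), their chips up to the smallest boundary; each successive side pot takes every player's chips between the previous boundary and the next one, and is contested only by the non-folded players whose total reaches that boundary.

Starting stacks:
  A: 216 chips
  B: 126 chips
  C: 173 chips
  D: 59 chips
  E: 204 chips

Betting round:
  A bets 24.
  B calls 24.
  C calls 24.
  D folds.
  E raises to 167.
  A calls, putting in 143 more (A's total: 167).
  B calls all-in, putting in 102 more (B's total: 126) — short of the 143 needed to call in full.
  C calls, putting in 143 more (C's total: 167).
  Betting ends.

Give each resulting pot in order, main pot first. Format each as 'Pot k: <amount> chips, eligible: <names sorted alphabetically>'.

Contributions: A=167, B=126, C=167, E=167
Folded: D
Pot levels (distinct totals of non-folded players): 126, 167
Layer 1-126: 126 each from A, B, C, E = 126*4 = 504 chips; eligible A, B, C, E
Layer 127-167: 41 each from A, C, E = 41*3 = 123 chips; eligible A, C, E

Pot 1: 504 chips, eligible: A, B, C, E
Pot 2: 123 chips, eligible: A, C, E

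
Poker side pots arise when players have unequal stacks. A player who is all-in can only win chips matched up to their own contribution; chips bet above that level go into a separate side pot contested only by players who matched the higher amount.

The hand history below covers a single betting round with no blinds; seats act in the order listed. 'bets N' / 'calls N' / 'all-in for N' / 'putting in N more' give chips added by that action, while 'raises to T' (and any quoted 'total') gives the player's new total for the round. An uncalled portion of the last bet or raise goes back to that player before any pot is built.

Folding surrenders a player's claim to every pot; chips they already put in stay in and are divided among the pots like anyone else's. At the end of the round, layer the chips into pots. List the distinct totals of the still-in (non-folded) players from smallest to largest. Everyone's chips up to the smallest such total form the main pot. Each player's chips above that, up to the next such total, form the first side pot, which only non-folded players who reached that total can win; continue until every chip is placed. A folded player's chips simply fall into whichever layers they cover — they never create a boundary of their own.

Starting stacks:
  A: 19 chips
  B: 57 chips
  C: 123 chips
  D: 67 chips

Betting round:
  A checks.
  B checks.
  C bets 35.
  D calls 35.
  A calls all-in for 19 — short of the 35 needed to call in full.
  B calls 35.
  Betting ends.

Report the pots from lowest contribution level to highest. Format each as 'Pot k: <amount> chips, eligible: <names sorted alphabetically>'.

Contributions: A=19, B=35, C=35, D=35
Pot levels (distinct totals of non-folded players): 19, 35
Layer 1-19: 19 each from A, B, C, D = 19*4 = 76 chips; eligible A, B, C, D
Layer 20-35: 16 each from B, C, D = 16*3 = 48 chips; eligible B, C, D

Pot 1: 76 chips, eligible: A, B, C, D
Pot 2: 48 chips, eligible: B, C, D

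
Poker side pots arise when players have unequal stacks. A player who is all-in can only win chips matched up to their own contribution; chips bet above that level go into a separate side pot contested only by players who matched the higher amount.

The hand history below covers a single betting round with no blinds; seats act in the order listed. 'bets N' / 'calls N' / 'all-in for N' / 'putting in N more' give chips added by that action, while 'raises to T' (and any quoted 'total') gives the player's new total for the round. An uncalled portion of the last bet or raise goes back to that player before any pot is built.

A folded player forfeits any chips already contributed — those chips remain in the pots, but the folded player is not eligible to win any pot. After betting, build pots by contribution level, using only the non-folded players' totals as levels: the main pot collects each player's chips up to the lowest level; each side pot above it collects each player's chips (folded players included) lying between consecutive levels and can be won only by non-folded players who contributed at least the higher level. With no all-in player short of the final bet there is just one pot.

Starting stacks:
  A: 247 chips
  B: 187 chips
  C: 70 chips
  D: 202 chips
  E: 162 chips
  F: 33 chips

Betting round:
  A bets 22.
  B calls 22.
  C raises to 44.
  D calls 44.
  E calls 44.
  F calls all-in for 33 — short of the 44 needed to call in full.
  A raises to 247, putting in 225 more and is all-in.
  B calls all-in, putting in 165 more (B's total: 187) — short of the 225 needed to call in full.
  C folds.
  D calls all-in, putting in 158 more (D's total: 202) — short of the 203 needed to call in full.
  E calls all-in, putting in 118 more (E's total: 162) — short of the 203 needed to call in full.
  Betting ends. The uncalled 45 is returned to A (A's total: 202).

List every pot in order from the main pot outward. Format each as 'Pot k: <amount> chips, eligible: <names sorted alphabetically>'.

Pot 1: 198 chips, eligible: A, B, D, E, F
Pot 2: 527 chips, eligible: A, B, D, E
Pot 3: 75 chips, eligible: A, B, D
Pot 4: 30 chips, eligible: A, D

Derivation:
Contributions (after 45 returned to A): A=202, B=187, C=44, D=202, E=162, F=33
Folded: C
Pot levels (distinct totals of non-folded players): 33, 162, 187, 202
Layer 1-33: 33 each from A, B, C, D, E, F = 33*6 = 198 chips; eligible A, B, D, E, F
Layer 34-162: A 129 + B 129 + C 11 + D 129 + E 129 = 527 chips; eligible A, B, D, E
Layer 163-187: 25 each from A, B, D = 25*3 = 75 chips; eligible A, B, D
Layer 188-202: 15 each from A, D = 15*2 = 30 chips; eligible A, D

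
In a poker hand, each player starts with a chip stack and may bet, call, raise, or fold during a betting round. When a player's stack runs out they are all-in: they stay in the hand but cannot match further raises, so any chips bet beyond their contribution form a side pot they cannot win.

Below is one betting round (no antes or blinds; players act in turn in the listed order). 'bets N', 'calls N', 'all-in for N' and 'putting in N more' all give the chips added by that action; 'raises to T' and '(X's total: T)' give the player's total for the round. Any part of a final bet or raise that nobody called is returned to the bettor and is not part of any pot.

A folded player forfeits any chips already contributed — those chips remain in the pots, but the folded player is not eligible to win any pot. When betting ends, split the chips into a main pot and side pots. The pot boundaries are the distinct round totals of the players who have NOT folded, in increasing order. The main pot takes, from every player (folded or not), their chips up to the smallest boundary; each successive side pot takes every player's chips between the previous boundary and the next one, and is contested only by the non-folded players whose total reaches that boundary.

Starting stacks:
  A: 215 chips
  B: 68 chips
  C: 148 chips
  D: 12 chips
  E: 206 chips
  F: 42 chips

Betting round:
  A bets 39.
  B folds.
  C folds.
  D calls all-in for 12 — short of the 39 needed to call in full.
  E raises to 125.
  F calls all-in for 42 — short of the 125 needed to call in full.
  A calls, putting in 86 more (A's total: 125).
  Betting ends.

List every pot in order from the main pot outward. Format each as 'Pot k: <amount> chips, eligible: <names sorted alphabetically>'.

Pot 1: 48 chips, eligible: A, D, E, F
Pot 2: 90 chips, eligible: A, E, F
Pot 3: 166 chips, eligible: A, E

Derivation:
Contributions: A=125, D=12, E=125, F=42
Folded: B, C
Pot levels (distinct totals of non-folded players): 12, 42, 125
Layer 1-12: 12 each from A, D, E, F = 12*4 = 48 chips; eligible A, D, E, F
Layer 13-42: 30 each from A, E, F = 30*3 = 90 chips; eligible A, E, F
Layer 43-125: 83 each from A, E = 83*2 = 166 chips; eligible A, E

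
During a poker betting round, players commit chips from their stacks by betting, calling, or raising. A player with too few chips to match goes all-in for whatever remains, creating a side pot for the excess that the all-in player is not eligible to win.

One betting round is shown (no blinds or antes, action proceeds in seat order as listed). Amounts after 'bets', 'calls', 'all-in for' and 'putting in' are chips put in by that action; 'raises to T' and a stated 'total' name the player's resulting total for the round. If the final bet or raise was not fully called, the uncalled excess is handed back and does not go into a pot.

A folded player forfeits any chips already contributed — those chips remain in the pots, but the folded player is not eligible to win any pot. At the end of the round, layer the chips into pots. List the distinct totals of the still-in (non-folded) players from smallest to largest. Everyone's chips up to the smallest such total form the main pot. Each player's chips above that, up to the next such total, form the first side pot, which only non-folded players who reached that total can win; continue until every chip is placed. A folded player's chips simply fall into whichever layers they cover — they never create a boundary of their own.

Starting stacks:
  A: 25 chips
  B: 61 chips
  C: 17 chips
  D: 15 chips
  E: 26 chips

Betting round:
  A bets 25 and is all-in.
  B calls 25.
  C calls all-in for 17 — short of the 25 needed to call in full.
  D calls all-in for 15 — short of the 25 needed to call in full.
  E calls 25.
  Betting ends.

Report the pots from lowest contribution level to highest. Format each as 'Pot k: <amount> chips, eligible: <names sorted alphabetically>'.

Pot 1: 75 chips, eligible: A, B, C, D, E
Pot 2: 8 chips, eligible: A, B, C, E
Pot 3: 24 chips, eligible: A, B, E

Derivation:
Contributions: A=25, B=25, C=17, D=15, E=25
Pot levels (distinct totals of non-folded players): 15, 17, 25
Layer 1-15: 15 each from A, B, C, D, E = 15*5 = 75 chips; eligible A, B, C, D, E
Layer 16-17: 2 each from A, B, C, E = 2*4 = 8 chips; eligible A, B, C, E
Layer 18-25: 8 each from A, B, E = 8*3 = 24 chips; eligible A, B, E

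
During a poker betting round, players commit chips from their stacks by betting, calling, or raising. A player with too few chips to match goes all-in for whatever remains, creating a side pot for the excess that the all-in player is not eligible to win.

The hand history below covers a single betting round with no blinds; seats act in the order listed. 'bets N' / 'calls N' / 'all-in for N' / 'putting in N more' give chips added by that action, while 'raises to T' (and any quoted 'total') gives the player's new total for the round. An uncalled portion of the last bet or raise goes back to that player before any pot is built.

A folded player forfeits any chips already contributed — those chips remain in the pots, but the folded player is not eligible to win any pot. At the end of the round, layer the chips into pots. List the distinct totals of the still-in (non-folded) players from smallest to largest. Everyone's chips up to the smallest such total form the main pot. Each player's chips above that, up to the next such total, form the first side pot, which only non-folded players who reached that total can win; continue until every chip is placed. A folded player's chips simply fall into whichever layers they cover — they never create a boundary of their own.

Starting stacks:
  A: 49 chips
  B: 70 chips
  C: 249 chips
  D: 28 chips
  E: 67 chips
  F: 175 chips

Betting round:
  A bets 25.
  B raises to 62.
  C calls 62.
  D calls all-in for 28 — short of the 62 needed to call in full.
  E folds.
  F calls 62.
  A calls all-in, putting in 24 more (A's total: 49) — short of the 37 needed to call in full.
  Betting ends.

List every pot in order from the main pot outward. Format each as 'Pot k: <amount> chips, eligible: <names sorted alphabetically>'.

Pot 1: 140 chips, eligible: A, B, C, D, F
Pot 2: 84 chips, eligible: A, B, C, F
Pot 3: 39 chips, eligible: B, C, F

Derivation:
Contributions: A=49, B=62, C=62, D=28, F=62
Folded: E
Pot levels (distinct totals of non-folded players): 28, 49, 62
Layer 1-28: 28 each from A, B, C, D, F = 28*5 = 140 chips; eligible A, B, C, D, F
Layer 29-49: 21 each from A, B, C, F = 21*4 = 84 chips; eligible A, B, C, F
Layer 50-62: 13 each from B, C, F = 13*3 = 39 chips; eligible B, C, F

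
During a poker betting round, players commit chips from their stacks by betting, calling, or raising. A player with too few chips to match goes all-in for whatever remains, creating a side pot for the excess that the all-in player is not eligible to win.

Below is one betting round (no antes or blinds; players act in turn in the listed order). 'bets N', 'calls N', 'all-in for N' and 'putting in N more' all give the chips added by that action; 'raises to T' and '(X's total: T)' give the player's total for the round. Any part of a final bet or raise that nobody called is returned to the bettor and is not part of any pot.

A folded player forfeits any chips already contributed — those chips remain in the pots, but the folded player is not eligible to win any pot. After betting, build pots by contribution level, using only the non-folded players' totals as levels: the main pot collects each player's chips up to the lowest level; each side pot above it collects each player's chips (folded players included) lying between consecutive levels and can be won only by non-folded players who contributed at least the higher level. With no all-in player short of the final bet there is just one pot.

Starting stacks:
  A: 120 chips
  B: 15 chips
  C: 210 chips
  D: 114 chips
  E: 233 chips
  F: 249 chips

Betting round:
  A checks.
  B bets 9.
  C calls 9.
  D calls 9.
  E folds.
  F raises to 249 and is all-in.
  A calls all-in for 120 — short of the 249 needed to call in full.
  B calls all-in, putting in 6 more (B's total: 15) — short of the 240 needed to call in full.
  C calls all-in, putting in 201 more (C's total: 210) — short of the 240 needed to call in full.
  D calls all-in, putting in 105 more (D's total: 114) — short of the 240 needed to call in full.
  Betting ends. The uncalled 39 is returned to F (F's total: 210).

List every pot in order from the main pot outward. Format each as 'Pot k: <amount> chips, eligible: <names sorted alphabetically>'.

Pot 1: 75 chips, eligible: A, B, C, D, F
Pot 2: 396 chips, eligible: A, C, D, F
Pot 3: 18 chips, eligible: A, C, F
Pot 4: 180 chips, eligible: C, F

Derivation:
Contributions (after 39 returned to F): A=120, B=15, C=210, D=114, F=210
Folded: E
Pot levels (distinct totals of non-folded players): 15, 114, 120, 210
Layer 1-15: 15 each from A, B, C, D, F = 15*5 = 75 chips; eligible A, B, C, D, F
Layer 16-114: 99 each from A, C, D, F = 99*4 = 396 chips; eligible A, C, D, F
Layer 115-120: 6 each from A, C, F = 6*3 = 18 chips; eligible A, C, F
Layer 121-210: 90 each from C, F = 90*2 = 180 chips; eligible C, F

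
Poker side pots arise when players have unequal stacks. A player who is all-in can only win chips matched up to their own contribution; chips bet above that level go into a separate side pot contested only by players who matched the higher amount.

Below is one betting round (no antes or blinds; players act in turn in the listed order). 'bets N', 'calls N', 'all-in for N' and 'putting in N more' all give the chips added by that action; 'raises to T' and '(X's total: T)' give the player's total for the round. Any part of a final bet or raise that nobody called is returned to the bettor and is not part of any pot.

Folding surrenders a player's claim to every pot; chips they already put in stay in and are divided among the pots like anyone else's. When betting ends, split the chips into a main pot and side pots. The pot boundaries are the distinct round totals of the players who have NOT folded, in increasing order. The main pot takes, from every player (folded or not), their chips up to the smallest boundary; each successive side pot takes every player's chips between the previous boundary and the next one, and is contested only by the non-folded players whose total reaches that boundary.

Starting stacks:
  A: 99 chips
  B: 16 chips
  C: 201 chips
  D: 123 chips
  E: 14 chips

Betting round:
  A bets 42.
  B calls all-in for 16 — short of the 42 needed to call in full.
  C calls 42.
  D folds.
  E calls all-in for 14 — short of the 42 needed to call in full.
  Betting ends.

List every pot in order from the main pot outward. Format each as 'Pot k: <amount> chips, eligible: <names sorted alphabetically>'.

Pot 1: 56 chips, eligible: A, B, C, E
Pot 2: 6 chips, eligible: A, B, C
Pot 3: 52 chips, eligible: A, C

Derivation:
Contributions: A=42, B=16, C=42, E=14
Folded: D
Pot levels (distinct totals of non-folded players): 14, 16, 42
Layer 1-14: 14 each from A, B, C, E = 14*4 = 56 chips; eligible A, B, C, E
Layer 15-16: 2 each from A, B, C = 2*3 = 6 chips; eligible A, B, C
Layer 17-42: 26 each from A, C = 26*2 = 52 chips; eligible A, C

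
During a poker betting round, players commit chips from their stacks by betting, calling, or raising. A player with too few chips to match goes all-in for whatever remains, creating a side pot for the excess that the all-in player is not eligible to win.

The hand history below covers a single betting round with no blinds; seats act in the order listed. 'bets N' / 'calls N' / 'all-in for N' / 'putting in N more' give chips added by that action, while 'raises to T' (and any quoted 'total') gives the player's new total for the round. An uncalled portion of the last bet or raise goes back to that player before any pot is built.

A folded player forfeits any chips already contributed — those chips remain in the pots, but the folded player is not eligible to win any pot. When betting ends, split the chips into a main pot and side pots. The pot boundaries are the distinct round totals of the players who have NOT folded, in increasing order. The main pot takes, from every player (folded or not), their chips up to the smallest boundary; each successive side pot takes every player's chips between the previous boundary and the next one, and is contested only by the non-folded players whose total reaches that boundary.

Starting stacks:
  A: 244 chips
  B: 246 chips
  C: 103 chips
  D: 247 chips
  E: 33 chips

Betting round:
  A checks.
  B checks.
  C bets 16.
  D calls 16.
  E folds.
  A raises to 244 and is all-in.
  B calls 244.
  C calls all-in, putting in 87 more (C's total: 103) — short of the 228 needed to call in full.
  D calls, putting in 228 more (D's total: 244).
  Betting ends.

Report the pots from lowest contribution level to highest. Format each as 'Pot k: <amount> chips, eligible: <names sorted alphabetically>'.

Contributions: A=244, B=244, C=103, D=244
Folded: E
Pot levels (distinct totals of non-folded players): 103, 244
Layer 1-103: 103 each from A, B, C, D = 103*4 = 412 chips; eligible A, B, C, D
Layer 104-244: 141 each from A, B, D = 141*3 = 423 chips; eligible A, B, D

Pot 1: 412 chips, eligible: A, B, C, D
Pot 2: 423 chips, eligible: A, B, D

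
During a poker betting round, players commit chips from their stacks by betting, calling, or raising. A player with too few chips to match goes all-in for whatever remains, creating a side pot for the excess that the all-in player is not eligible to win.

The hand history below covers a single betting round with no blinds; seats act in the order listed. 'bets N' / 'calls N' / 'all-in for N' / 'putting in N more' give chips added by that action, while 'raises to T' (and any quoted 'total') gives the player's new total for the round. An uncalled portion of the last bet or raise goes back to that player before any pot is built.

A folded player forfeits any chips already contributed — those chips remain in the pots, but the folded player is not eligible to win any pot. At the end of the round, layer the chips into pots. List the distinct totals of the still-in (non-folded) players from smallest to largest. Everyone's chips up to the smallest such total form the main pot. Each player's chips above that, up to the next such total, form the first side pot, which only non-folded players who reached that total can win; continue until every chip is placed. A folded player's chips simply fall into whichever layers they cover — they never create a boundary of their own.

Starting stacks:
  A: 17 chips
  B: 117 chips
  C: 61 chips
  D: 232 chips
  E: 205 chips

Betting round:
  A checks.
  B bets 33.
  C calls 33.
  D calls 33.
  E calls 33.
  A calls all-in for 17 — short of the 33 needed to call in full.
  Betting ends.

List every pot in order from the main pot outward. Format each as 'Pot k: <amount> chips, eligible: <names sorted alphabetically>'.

Contributions: A=17, B=33, C=33, D=33, E=33
Pot levels (distinct totals of non-folded players): 17, 33
Layer 1-17: 17 each from A, B, C, D, E = 17*5 = 85 chips; eligible A, B, C, D, E
Layer 18-33: 16 each from B, C, D, E = 16*4 = 64 chips; eligible B, C, D, E

Pot 1: 85 chips, eligible: A, B, C, D, E
Pot 2: 64 chips, eligible: B, C, D, E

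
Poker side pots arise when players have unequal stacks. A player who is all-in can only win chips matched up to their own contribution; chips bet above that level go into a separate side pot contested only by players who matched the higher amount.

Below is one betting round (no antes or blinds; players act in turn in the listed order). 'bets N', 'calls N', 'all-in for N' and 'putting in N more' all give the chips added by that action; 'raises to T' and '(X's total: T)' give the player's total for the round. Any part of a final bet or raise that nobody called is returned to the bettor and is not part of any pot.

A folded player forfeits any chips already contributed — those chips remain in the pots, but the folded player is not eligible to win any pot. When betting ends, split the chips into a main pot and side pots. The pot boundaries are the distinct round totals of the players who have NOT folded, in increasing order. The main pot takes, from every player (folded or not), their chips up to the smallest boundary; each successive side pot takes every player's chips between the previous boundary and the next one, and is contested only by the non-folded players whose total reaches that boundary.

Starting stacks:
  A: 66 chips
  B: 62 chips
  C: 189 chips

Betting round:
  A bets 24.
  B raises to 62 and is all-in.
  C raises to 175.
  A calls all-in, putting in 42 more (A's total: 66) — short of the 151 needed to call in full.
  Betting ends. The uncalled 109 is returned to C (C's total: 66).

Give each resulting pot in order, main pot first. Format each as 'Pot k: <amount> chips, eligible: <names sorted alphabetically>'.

Contributions (after 109 returned to C): A=66, B=62, C=66
Pot levels (distinct totals of non-folded players): 62, 66
Layer 1-62: 62 each from A, B, C = 62*3 = 186 chips; eligible A, B, C
Layer 63-66: 4 each from A, C = 4*2 = 8 chips; eligible A, C

Pot 1: 186 chips, eligible: A, B, C
Pot 2: 8 chips, eligible: A, C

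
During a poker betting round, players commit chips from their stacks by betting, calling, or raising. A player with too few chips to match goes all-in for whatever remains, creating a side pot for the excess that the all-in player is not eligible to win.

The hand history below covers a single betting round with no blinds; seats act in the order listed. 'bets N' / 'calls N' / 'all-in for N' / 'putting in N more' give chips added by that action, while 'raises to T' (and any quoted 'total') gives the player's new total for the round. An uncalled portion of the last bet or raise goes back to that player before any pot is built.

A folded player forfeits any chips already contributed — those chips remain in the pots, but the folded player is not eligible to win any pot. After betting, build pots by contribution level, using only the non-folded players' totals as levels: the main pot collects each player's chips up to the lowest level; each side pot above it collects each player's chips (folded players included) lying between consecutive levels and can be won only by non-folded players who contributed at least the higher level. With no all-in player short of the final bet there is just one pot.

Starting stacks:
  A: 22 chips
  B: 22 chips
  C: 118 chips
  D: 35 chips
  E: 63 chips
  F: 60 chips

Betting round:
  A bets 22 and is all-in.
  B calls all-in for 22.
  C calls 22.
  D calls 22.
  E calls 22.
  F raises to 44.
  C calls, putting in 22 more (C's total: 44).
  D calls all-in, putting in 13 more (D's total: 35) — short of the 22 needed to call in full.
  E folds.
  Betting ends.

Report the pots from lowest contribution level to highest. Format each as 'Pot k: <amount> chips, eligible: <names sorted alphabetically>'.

Contributions: A=22, B=22, C=44, D=35, E=22, F=44
Folded: E
Pot levels (distinct totals of non-folded players): 22, 35, 44
Layer 1-22: 22 each from A, B, C, D, E, F = 22*6 = 132 chips; eligible A, B, C, D, F
Layer 23-35: 13 each from C, D, F = 13*3 = 39 chips; eligible C, D, F
Layer 36-44: 9 each from C, F = 9*2 = 18 chips; eligible C, F

Pot 1: 132 chips, eligible: A, B, C, D, F
Pot 2: 39 chips, eligible: C, D, F
Pot 3: 18 chips, eligible: C, F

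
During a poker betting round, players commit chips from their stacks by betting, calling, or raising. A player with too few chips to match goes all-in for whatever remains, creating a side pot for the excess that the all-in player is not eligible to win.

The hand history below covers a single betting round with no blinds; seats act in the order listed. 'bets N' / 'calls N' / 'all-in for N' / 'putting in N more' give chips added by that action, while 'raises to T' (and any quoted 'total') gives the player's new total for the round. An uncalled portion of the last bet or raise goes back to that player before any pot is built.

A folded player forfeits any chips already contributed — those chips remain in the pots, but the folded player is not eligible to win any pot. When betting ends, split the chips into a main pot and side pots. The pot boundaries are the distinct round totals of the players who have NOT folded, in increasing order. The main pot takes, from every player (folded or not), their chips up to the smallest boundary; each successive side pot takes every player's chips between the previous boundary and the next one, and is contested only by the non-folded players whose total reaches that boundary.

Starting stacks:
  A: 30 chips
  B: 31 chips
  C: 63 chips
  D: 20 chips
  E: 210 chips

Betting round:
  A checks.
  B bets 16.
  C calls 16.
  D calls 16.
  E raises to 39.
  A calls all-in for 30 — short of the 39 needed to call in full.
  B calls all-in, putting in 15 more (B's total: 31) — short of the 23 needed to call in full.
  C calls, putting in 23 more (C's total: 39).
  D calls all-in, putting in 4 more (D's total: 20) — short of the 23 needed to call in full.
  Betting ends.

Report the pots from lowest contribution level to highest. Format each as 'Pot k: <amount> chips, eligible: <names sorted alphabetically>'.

Contributions: A=30, B=31, C=39, D=20, E=39
Pot levels (distinct totals of non-folded players): 20, 30, 31, 39
Layer 1-20: 20 each from A, B, C, D, E = 20*5 = 100 chips; eligible A, B, C, D, E
Layer 21-30: 10 each from A, B, C, E = 10*4 = 40 chips; eligible A, B, C, E
Layer 31-31: 1 each from B, C, E = 1*3 = 3 chips; eligible B, C, E
Layer 32-39: 8 each from C, E = 8*2 = 16 chips; eligible C, E

Pot 1: 100 chips, eligible: A, B, C, D, E
Pot 2: 40 chips, eligible: A, B, C, E
Pot 3: 3 chips, eligible: B, C, E
Pot 4: 16 chips, eligible: C, E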